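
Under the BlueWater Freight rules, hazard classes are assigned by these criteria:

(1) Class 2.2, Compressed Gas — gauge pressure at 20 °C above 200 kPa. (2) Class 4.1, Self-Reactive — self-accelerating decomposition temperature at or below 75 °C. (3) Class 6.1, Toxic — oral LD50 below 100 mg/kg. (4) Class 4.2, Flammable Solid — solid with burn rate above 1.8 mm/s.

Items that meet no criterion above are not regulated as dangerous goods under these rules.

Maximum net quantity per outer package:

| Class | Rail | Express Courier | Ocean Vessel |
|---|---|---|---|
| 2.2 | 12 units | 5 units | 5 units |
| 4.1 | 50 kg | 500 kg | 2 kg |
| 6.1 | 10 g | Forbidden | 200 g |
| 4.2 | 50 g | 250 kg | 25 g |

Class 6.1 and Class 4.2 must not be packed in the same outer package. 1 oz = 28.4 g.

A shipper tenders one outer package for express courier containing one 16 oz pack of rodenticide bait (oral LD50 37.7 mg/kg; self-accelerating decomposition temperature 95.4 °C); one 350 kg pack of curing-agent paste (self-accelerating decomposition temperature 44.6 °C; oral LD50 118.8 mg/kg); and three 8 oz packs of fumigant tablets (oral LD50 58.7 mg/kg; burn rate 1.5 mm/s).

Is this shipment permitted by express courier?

No

Oral LD50 37.7 mg/kg meets the Class 6.1 criterion (Toxic), so the rodenticide bait is Class 6.1.
Curing-agent paste: self-accelerating decomposition temperature 44.6 °C ≤ 75 °C → Class 4.1 (Self-Reactive).
With oral LD50 58.7 mg/kg (< 100 mg/kg), the fumigant tablets fall in Class 6.1.
Class 6.1 net quantity: (one 16 oz pack = 454.4 g) + (three 8 oz packs = 681.6 g) = 1.136 kg.
By express courier, Class 6.1 is Forbidden regardless of quantity.
Class 4.1 quantity: 350 kg.
350 kg ≤ 500 kg (express courier limit, Class 4.1) — within limit.
The segregation rule (Class 6.1 with Class 4.2) does not apply to Class 6.1 with Class 4.1.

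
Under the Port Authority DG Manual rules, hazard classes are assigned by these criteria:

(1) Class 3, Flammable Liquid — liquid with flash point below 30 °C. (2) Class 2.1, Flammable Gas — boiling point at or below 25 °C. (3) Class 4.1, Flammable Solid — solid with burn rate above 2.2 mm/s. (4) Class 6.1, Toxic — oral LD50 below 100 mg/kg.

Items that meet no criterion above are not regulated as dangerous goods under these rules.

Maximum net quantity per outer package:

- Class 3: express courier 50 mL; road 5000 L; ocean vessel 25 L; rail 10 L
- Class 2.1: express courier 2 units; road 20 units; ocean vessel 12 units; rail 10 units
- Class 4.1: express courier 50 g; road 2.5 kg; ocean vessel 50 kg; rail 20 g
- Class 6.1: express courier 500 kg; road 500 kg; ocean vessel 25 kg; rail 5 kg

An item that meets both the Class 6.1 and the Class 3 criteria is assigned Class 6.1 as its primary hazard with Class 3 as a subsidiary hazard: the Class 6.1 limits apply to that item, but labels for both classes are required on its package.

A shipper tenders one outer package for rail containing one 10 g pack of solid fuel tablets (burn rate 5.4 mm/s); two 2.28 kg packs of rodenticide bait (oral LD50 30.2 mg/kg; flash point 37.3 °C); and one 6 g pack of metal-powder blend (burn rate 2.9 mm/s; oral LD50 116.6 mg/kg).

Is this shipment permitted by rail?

Yes

With burn rate 5.4 mm/s (> 2.2 mm/s), the solid fuel tablets fall in Class 4.1.
With oral LD50 30.2 mg/kg (< 100 mg/kg), the rodenticide bait falls in Class 6.1.
With burn rate 2.9 mm/s (> 2.2 mm/s), the metal-powder blend falls in Class 4.1.
Class 6.1 quantity: two 2.28 kg packs = 4.56 kg.
4.56 kg is within the rail limit of 5 kg for Class 6.1.
Class 4.1 net quantity: 10 g + 6 g = 16 g.
16 g is within the rail limit of 20 g for Class 4.1.
Every hazard class is within its rail limit and no segregation rule is violated.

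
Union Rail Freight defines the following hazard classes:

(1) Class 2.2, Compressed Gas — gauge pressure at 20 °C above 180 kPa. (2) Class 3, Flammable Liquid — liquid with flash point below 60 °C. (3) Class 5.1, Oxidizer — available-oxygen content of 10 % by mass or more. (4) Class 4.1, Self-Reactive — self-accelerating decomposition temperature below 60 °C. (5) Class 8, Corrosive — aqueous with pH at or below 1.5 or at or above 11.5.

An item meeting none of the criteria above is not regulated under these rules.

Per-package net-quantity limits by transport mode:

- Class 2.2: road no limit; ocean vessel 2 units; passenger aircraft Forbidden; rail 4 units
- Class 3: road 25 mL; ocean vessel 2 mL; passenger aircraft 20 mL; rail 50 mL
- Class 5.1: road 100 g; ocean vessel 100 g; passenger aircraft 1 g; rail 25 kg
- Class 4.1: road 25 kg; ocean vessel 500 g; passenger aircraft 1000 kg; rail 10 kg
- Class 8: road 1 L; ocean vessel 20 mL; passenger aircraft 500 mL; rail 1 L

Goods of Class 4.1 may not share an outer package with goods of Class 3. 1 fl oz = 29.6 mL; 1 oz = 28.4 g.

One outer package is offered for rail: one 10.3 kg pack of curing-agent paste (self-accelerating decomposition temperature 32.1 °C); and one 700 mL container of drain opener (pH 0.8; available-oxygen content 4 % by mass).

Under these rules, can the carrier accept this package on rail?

With self-accelerating decomposition temperature 32.1 °C (< 60 °C), the curing-agent paste falls in Class 4.1.
pH 0.8 meets the Class 8 criterion (Corrosive), so the drain opener is Class 8.
Class 8 quantity: 700 mL.
700 mL is within the rail limit of 1 L for Class 8.
Class 4.1 quantity: 10.3 kg.
That exceeds the Class 4.1 rail limit of 10 kg.
The segregation rule (Class 4.1 with Class 3) does not apply to Class 8 with Class 4.1.

No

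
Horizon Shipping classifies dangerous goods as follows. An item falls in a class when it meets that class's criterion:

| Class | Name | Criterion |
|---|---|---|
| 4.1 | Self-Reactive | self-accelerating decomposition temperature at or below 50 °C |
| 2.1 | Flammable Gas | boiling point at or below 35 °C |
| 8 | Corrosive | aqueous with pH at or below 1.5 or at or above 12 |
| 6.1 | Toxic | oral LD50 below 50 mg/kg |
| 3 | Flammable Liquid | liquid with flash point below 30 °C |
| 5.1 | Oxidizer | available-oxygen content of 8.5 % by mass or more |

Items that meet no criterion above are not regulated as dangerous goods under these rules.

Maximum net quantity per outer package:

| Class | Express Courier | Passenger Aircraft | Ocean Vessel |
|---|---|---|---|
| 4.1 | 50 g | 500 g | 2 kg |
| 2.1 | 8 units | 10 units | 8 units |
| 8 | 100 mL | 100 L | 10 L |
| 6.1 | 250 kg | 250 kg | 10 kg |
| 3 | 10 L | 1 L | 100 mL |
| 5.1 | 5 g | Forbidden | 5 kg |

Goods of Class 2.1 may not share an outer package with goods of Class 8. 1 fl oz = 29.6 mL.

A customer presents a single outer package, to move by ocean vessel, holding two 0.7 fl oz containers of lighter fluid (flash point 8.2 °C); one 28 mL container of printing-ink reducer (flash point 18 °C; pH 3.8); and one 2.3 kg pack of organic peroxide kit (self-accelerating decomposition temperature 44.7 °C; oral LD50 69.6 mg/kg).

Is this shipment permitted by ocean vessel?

Lighter fluid: flash point 8.2 °C < 30 °C → Class 3 (Flammable Liquid).
Printing-ink reducer: flash point 18 °C < 30 °C → Class 3 (Flammable Liquid).
With self-accelerating decomposition temperature 44.7 °C (≤ 50 °C), the organic peroxide kit falls in Class 4.1.
Class 3 net quantity: (two 0.7 fl oz containers = 41.44 mL) + 28 mL = 69.44 mL.
69.44 mL ≤ 100 mL (ocean vessel limit, Class 3) — within limit.
Class 4.1 quantity: 2.3 kg.
That exceeds the Class 4.1 ocean vessel limit of 2 kg.
The segregation rule (Class 2.1 with Class 8) does not apply to Class 3 with Class 4.1.

No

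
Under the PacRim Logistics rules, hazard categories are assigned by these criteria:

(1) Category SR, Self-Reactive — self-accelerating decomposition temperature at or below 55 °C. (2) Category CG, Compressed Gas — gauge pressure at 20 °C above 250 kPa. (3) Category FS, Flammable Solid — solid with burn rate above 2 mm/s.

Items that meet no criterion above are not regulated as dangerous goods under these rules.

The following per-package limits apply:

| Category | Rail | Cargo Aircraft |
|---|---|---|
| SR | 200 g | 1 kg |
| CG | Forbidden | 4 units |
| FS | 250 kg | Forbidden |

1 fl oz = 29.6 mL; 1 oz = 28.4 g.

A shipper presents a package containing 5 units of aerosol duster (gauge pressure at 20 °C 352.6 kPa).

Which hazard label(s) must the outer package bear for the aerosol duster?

Category CG

Gauge pressure at 20 °C 352.6 kPa meets the Category CG criterion (Compressed Gas), so the aerosol duster is Category CG.
Only the Category CG label is required.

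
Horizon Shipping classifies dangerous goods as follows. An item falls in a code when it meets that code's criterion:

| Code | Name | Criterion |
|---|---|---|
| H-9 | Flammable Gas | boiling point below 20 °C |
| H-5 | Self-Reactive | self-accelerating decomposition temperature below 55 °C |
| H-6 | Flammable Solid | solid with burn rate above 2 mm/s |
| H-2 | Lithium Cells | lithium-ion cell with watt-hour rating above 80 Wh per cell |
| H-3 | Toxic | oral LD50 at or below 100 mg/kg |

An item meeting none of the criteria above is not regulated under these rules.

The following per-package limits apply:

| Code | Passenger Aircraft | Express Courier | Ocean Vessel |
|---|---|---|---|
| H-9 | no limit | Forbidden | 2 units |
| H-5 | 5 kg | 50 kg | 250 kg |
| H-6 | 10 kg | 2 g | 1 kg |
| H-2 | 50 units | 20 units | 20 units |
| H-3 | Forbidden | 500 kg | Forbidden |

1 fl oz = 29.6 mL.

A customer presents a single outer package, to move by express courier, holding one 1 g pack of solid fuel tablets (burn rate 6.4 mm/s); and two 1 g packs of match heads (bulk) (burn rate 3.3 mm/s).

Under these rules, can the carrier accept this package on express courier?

No

Burn rate 6.4 mm/s meets the Code H-6 criterion (Flammable Solid), so the solid fuel tablets are Code H-6.
The match heads (bulk) have burn rate 3.3 mm/s, which is > 2 mm/s, so they are Code H-6 (Flammable Solid).
Code H-6 net quantity: 1 g + (two 1 g packs = 2 g) = 3 g.
3 g > 2 g (express courier limit, Code H-6) — over the limit.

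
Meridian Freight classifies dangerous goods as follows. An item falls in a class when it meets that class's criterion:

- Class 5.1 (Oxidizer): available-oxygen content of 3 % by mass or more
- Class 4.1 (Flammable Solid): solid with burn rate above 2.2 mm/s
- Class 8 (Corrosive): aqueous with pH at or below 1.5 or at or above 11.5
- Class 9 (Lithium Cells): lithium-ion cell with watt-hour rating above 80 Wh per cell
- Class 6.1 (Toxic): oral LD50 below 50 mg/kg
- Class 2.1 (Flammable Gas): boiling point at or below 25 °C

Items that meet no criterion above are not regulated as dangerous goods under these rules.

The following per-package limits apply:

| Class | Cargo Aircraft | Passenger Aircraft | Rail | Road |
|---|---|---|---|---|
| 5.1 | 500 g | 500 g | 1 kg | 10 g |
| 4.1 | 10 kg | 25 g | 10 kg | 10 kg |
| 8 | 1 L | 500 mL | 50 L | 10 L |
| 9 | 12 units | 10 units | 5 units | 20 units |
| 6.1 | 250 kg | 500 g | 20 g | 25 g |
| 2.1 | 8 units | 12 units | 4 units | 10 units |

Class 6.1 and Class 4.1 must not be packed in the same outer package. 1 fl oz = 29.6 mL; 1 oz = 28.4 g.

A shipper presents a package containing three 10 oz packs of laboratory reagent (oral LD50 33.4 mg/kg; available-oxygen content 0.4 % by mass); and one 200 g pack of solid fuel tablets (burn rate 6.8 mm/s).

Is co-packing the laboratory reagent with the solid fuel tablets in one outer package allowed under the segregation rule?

Oral LD50 33.4 mg/kg meets the Class 6.1 criterion (Toxic), so the laboratory reagent is Class 6.1.
Solid fuel tablets: burn rate 6.8 mm/s > 2.2 mm/s → Class 4.1 (Flammable Solid).
Class 6.1 and Class 4.1 may not share an outer package.

No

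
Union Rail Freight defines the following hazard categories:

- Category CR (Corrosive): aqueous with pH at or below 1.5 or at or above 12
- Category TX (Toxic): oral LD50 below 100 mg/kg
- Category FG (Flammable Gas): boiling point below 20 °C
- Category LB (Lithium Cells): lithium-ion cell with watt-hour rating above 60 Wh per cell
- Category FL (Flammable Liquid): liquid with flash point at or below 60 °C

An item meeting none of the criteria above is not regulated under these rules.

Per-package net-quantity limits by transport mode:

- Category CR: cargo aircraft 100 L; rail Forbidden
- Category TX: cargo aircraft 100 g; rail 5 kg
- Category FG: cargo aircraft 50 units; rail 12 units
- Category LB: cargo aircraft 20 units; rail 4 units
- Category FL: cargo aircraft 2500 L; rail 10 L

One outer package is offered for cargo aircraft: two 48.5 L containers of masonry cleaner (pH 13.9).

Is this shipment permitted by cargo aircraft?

Yes

With pH 13.9 (≥ 12), the masonry cleaner falls in Category CR.
Category CR quantity: two 48.5 L containers = 97 L.
97 L is within the cargo aircraft limit of 100 L for Category CR.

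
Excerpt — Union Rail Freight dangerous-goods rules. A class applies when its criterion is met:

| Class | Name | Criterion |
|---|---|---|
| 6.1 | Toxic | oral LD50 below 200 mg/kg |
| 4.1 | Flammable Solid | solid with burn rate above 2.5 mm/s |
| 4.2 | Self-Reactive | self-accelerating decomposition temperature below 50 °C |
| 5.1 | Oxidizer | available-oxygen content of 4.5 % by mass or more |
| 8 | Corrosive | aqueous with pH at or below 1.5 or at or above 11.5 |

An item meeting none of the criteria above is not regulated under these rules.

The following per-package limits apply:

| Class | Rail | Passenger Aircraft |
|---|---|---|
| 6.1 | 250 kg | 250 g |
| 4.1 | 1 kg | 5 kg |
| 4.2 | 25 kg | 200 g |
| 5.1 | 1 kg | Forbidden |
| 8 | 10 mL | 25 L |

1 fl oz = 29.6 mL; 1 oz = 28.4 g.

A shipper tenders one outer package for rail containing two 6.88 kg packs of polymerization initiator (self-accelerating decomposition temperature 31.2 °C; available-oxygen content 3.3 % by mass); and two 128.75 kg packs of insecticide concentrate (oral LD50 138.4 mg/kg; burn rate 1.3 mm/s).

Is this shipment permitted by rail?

No

Self-accelerating decomposition temperature 31.2 °C meets the Class 4.2 criterion (Self-Reactive), so the polymerization initiator is Class 4.2.
Oral LD50 138.4 mg/kg meets the Class 6.1 criterion (Toxic), so the insecticide concentrate is Class 6.1.
Class 6.1 quantity: two 128.75 kg packs = 257.5 kg.
257.5 kg > 250 kg (rail limit, Class 6.1) — over the limit.
Class 4.2 quantity: two 6.88 kg packs = 13.76 kg.
13.76 kg is within the rail limit of 25 kg for Class 4.2.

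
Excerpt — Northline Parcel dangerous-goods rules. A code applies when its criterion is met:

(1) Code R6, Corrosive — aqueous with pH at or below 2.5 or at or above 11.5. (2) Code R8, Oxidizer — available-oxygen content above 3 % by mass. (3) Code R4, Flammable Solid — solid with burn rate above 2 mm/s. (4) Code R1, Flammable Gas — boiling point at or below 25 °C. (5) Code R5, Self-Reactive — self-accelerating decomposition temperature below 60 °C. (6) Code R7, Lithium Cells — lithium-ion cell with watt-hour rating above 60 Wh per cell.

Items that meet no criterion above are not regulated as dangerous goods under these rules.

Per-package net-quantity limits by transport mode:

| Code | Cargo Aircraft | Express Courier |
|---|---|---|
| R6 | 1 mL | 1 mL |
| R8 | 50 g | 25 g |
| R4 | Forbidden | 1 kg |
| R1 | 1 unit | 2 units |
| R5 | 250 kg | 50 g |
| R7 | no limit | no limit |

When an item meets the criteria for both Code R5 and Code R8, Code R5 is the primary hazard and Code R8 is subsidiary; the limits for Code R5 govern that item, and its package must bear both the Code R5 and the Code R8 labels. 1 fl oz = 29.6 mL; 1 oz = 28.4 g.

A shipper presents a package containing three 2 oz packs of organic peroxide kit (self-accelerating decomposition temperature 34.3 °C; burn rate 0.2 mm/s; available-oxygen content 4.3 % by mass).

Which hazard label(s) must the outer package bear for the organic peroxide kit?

Code R5 and R8

Organic peroxide kit: self-accelerating decomposition temperature 34.3 °C < 60 °C → Code R5 (Self-Reactive).
Organic peroxide kit: available-oxygen content 4.3 % by mass > 3 % by mass → Code R8 (Oxidizer).
By the precedence rule Code R5 is primary and Code R8 is subsidiary, and that rule requires both labels on the package.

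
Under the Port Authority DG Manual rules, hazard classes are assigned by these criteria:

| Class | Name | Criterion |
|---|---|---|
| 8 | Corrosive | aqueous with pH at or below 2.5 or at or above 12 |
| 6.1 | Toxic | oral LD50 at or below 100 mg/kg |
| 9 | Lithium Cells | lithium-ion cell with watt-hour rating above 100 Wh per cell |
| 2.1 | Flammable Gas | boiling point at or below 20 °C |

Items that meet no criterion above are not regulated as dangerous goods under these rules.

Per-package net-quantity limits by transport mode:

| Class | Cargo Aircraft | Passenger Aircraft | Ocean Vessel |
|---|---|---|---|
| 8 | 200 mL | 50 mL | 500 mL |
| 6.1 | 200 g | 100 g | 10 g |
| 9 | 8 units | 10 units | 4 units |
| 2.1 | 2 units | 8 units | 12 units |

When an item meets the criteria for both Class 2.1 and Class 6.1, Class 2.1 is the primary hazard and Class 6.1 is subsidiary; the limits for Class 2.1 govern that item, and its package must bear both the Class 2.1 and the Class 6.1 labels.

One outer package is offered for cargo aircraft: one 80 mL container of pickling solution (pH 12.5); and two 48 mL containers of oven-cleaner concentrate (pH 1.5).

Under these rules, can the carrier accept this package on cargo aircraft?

With pH 12.5 (≥ 12), the pickling solution falls in Class 8.
With pH 1.5 (≤ 2.5), the oven-cleaner concentrate falls in Class 8.
Total Class 8: 80 mL + (two 48 mL containers = 96 mL) = 176 mL.
176 mL ≤ 200 mL (cargo aircraft limit, Class 8) — within limit.

Yes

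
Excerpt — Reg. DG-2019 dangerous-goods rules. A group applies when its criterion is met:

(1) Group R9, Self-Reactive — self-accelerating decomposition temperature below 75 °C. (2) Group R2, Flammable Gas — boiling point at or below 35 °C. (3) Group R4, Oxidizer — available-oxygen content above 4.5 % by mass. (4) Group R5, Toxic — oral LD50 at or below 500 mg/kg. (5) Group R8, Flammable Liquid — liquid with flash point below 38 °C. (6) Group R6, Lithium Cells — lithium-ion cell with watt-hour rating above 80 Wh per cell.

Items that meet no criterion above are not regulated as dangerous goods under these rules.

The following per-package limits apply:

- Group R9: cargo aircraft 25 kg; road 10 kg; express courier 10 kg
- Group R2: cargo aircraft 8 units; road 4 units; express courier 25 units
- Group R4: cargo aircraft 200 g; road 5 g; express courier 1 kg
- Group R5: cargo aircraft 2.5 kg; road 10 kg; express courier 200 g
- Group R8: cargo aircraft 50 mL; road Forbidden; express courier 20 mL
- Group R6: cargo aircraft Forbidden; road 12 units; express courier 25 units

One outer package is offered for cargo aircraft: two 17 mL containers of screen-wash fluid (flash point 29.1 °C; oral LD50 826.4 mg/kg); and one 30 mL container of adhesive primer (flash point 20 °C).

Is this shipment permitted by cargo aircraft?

No

With flash point 29.1 °C (< 38 °C), the screen-wash fluid falls in Group R8.
The adhesive primer has flash point 20 °C, which is < 38 °C, so it is Group R8 (Flammable Liquid).
Total Group R8: (two 17 mL containers = 34 mL) + 30 mL = 64 mL.
64 mL > 50 mL (cargo aircraft limit, Group R8) — over the limit.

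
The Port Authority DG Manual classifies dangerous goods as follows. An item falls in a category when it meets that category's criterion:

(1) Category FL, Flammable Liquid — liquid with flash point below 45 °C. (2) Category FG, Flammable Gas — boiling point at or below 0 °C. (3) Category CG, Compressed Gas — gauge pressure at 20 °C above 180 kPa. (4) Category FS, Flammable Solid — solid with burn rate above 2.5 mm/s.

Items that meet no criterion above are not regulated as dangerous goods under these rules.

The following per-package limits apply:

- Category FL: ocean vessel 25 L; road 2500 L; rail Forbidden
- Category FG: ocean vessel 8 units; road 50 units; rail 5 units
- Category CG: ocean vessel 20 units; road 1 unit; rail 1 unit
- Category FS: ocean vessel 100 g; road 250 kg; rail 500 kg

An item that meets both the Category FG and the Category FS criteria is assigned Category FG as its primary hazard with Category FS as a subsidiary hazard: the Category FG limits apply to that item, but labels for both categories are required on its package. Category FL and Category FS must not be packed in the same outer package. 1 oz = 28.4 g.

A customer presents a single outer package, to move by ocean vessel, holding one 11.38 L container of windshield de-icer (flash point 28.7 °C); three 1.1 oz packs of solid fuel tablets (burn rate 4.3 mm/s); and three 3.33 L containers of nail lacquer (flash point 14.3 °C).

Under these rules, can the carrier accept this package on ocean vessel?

No

With flash point 28.7 °C (< 45 °C), the windshield de-icer falls in Category FL.
The solid fuel tablets have burn rate 4.3 mm/s, which is > 2.5 mm/s, so they are Category FS (Flammable Solid).
Nail lacquer: flash point 14.3 °C < 45 °C → Category FL (Flammable Liquid).
Category FL net quantity: 11.38 L + (three 3.33 L containers = 9.99 L) = 21.37 L.
21.37 L ≤ 25 L (ocean vessel limit, Category FL) — within limit.
Category FS quantity: three 1.1 oz packs = 93.72 g.
That is within the Category FS ocean vessel limit of 100 g.
Category FL and Category FS may not share an outer package.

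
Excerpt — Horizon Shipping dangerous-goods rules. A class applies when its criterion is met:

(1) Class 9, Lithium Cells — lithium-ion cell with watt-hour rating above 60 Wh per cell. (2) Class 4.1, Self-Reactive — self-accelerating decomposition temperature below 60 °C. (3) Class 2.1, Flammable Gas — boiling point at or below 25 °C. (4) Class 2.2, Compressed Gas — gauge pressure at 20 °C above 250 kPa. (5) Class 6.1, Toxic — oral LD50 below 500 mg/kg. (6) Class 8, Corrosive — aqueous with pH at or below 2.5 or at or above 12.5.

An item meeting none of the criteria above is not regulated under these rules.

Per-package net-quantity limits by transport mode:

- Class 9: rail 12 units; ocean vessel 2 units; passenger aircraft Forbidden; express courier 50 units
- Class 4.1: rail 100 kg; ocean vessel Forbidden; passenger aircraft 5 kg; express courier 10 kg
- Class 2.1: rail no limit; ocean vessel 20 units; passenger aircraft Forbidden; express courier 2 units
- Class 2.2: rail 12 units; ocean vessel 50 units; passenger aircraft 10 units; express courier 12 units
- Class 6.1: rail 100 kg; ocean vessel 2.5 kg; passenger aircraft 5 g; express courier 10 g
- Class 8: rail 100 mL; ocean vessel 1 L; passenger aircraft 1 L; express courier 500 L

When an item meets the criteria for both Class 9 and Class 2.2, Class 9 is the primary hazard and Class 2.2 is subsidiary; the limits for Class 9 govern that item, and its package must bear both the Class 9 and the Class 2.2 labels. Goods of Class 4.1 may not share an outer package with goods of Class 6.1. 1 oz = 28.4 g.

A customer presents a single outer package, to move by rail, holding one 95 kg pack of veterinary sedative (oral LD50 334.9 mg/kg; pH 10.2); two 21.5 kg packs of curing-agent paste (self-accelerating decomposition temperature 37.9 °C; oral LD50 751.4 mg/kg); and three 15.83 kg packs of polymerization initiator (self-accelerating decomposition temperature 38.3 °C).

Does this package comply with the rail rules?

No

The veterinary sedative has oral LD50 334.9 mg/kg, which is < 500 mg/kg, so it is Class 6.1 (Toxic).
Self-accelerating decomposition temperature 37.9 °C meets the Class 4.1 criterion (Self-Reactive), so the curing-agent paste is Class 4.1.
The polymerization initiator has self-accelerating decomposition temperature 38.3 °C, which is < 60 °C, so it is Class 4.1 (Self-Reactive).
Total Class 4.1: (two 21.5 kg packs = 43 kg) + (three 15.83 kg packs = 47.49 kg) = 90.49 kg.
90.49 kg ≤ 100 kg (rail limit, Class 4.1) — within limit.
Class 6.1 quantity: 95 kg.
95 kg ≤ 100 kg (rail limit, Class 6.1) — within limit.
Class 4.1 and Class 6.1 may not share an outer package.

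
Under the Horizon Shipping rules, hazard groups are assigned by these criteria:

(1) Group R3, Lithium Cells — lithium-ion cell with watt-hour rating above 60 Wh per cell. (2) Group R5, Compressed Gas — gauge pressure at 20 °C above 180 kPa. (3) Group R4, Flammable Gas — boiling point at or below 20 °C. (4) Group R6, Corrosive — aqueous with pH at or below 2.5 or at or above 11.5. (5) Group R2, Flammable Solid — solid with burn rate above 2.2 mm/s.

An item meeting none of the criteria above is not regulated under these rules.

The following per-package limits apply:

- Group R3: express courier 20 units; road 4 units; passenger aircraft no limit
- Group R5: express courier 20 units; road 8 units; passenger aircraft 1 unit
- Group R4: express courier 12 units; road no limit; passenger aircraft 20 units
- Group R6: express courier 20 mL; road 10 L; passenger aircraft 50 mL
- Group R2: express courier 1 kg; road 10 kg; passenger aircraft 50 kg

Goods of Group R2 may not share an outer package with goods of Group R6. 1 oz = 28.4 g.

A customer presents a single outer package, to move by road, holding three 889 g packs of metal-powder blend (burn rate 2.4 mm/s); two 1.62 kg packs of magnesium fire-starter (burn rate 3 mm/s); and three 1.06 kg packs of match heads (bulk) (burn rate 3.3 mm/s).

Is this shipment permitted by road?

Metal-powder blend: burn rate 2.4 mm/s > 2.2 mm/s → Group R2 (Flammable Solid).
The magnesium fire-starter has burn rate 3 mm/s, which is > 2.2 mm/s, so it is Group R2 (Flammable Solid).
The match heads (bulk) have burn rate 3.3 mm/s, which is > 2.2 mm/s, so they are Group R2 (Flammable Solid).
Total Group R2: (three 889 g packs = 2.667 kg) + (two 1.62 kg packs = 3.24 kg) + (three 1.06 kg packs = 3.18 kg) = 9.087 kg.
9.087 kg is within the road limit of 10 kg for Group R2.

Yes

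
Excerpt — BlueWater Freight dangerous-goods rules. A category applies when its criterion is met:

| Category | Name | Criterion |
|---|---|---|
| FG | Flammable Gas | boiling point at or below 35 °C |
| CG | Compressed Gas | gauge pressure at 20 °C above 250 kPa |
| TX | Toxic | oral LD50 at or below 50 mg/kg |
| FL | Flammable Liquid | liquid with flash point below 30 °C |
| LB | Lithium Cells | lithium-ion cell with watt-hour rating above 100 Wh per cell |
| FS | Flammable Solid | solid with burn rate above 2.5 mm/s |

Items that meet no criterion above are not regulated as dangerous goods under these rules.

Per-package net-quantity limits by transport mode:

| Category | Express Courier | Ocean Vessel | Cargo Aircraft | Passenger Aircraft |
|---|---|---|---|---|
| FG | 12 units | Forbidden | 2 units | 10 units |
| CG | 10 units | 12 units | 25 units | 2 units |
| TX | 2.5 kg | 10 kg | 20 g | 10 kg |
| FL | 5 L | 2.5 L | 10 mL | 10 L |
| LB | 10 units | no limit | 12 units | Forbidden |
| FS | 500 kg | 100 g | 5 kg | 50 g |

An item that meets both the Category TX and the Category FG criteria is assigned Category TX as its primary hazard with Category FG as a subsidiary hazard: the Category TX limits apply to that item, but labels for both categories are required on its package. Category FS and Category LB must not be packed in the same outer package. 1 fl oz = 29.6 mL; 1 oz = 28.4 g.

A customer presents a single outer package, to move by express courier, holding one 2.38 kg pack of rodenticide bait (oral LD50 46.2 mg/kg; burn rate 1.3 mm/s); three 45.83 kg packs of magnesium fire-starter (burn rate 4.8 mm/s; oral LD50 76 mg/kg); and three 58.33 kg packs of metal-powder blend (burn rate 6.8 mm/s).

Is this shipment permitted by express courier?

Yes

Rodenticide bait: oral LD50 46.2 mg/kg ≤ 50 mg/kg → Category TX (Toxic).
The magnesium fire-starter has burn rate 4.8 mm/s, which is > 2.5 mm/s, so it is Category FS (Flammable Solid).
The metal-powder blend has burn rate 6.8 mm/s, which is > 2.5 mm/s, so it is Category FS (Flammable Solid).
Total Category FS: (three 45.83 kg packs = 137.49 kg) + (three 58.33 kg packs = 174.99 kg) = 312.48 kg.
312.48 kg ≤ 500 kg (express courier limit, Category FS) — within limit.
Category TX quantity: 2.38 kg.
2.38 kg ≤ 2.5 kg (express courier limit, Category TX) — within limit.
The segregation rule (Category FS with Category LB) does not apply to Category FS with Category TX.
Every hazard category is within its express courier limit and no segregation rule is violated.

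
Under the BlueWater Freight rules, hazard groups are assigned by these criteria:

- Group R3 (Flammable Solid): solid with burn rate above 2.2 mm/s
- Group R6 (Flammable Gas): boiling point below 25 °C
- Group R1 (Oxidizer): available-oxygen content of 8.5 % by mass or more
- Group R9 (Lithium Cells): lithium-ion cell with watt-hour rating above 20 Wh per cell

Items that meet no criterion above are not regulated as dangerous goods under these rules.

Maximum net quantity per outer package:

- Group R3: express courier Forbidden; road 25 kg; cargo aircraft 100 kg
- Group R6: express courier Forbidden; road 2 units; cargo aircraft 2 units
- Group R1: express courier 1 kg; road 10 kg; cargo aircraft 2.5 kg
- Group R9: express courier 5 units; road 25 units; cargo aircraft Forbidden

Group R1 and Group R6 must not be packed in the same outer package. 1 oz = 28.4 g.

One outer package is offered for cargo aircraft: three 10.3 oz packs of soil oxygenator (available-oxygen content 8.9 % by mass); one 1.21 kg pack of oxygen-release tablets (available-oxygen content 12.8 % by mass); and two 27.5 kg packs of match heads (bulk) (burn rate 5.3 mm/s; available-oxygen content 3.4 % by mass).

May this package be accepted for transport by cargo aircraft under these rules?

Yes

Available-oxygen content 8.9 % by mass meets the Group R1 criterion (Oxidizer), so the soil oxygenator is Group R1.
Available-oxygen content 12.8 % by mass meets the Group R1 criterion (Oxidizer), so the oxygen-release tablets are Group R1.
The match heads (bulk) have burn rate 5.3 mm/s, which is > 2.2 mm/s, so they are Group R3 (Flammable Solid).
Group R1 net quantity: (three 10.3 oz packs = 877.56 g) + 1.21 kg = 2087.56 g.
That is within the Group R1 cargo aircraft limit of 2.5 kg.
Group R3 quantity: two 27.5 kg packs = 55 kg.
55 kg ≤ 100 kg (cargo aircraft limit, Group R3) — within limit.
The segregation rule (Group R1 with Group R6) does not apply to Group R1 with Group R3.
Every hazard group is within its cargo aircraft limit and no segregation rule is violated.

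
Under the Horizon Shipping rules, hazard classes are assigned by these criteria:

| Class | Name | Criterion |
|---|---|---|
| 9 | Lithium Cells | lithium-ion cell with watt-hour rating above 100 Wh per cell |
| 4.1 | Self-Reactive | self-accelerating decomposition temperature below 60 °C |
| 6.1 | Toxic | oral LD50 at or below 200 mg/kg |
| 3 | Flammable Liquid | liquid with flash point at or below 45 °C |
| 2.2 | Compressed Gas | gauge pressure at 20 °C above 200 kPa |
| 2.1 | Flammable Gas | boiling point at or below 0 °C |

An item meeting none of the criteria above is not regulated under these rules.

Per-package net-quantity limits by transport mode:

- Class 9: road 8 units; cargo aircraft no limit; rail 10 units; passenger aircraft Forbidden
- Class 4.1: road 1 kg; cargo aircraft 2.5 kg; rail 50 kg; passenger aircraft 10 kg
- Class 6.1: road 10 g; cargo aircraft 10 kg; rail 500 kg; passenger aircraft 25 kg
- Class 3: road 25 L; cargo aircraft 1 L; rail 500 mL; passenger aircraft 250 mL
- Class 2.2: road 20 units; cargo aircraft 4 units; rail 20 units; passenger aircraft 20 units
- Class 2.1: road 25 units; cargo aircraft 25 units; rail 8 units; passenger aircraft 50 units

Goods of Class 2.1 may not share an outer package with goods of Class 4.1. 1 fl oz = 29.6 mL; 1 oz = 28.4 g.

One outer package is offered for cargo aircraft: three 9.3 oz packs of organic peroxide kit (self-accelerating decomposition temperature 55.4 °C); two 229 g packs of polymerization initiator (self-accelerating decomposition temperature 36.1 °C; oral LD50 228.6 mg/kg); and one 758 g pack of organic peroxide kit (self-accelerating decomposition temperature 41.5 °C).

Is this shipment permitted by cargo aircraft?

Yes

Self-accelerating decomposition temperature 55.4 °C meets the Class 4.1 criterion (Self-Reactive), so the organic peroxide kit is Class 4.1.
Self-accelerating decomposition temperature 36.1 °C meets the Class 4.1 criterion (Self-Reactive), so the polymerization initiator is Class 4.1.
Self-accelerating decomposition temperature 41.5 °C meets the Class 4.1 criterion (Self-Reactive), so the organic peroxide kit is Class 4.1.
Total Class 4.1: (three 9.3 oz packs = 792.36 g) + (two 229 g packs = 458 g) + 758 g = 2008.36 g.
2008.36 g ≤ 2.5 kg (cargo aircraft limit, Class 4.1) — within limit.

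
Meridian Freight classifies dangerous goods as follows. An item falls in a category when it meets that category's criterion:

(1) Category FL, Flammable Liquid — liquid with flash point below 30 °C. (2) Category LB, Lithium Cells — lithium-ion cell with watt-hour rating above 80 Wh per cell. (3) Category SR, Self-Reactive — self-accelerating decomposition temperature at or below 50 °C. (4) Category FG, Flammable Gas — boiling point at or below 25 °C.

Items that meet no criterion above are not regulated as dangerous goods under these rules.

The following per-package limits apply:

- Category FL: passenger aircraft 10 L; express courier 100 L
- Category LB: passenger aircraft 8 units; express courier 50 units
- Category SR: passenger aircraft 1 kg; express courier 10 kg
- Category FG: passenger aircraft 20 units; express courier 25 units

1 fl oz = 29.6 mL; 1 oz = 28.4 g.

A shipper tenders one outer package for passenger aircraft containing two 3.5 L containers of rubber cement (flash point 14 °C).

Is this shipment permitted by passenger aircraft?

Yes

Flash point 14 °C meets the Category FL criterion (Flammable Liquid), so the rubber cement is Category FL.
Category FL quantity: two 3.5 L containers = 7 L.
7 L ≤ 10 L (passenger aircraft limit, Category FL) — within limit.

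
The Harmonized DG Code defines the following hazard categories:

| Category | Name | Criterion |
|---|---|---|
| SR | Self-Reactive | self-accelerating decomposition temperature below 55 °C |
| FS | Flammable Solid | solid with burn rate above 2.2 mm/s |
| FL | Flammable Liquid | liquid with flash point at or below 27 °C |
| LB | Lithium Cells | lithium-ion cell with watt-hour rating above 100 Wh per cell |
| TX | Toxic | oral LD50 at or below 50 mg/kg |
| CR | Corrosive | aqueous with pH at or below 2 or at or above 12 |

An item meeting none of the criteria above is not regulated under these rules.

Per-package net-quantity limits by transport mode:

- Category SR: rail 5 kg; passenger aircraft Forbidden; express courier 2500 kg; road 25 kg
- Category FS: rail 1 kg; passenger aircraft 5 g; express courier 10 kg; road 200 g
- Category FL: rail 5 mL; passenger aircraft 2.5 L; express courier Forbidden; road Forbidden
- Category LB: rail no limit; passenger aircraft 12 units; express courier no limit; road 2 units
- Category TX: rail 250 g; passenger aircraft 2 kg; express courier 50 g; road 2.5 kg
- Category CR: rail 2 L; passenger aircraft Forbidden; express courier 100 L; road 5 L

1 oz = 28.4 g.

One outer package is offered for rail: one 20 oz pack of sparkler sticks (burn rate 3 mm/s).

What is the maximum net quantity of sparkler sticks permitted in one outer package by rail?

1 kg

The sparkler sticks have burn rate 3 mm/s, which is > 2.2 mm/s, so they are Category FS (Flammable Solid).
The rail limit for Category FS is 1 kg.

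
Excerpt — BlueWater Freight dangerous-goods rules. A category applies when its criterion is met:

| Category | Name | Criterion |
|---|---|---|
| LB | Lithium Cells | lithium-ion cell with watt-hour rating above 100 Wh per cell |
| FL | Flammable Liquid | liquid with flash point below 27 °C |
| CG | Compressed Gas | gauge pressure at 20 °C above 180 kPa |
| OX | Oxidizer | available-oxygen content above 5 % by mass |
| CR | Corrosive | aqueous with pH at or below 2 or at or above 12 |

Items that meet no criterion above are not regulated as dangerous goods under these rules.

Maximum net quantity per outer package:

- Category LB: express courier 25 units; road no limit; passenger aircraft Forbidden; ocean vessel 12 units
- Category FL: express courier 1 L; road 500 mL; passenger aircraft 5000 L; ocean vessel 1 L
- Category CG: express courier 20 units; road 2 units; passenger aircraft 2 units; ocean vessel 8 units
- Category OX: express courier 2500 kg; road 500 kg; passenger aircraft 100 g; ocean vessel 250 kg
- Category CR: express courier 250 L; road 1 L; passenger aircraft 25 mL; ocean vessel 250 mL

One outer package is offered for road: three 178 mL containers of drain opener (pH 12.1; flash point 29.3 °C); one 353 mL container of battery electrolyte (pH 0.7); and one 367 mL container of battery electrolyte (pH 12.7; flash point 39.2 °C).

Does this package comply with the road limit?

Drain opener: pH 12.1 ≥ 12 → Category CR (Corrosive).
pH 0.7 meets the Category CR criterion (Corrosive), so the battery electrolyte is Category CR.
pH 12.7 meets the Category CR criterion (Corrosive), so the battery electrolyte is Category CR.
Total Category CR: (three 178 mL containers = 534 mL) + 353 mL + 367 mL = 1.254 L.
1.254 L > 1 L (road limit, Category CR) — over the limit.

No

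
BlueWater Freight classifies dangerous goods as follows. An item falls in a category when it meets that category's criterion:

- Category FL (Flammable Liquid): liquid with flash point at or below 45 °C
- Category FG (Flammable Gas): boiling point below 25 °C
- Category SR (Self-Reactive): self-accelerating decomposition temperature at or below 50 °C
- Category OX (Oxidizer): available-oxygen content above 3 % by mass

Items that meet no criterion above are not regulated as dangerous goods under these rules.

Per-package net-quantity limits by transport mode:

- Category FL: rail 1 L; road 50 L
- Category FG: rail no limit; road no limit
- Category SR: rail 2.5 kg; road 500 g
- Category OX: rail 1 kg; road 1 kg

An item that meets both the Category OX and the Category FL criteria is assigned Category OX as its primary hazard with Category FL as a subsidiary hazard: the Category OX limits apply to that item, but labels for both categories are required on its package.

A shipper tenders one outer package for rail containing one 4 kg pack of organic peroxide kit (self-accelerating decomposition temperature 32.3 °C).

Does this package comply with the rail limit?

No

With self-accelerating decomposition temperature 32.3 °C (≤ 50 °C), the organic peroxide kit falls in Category SR.
Category SR quantity: 4 kg.
4 kg > 2.5 kg (rail limit, Category SR) — over the limit.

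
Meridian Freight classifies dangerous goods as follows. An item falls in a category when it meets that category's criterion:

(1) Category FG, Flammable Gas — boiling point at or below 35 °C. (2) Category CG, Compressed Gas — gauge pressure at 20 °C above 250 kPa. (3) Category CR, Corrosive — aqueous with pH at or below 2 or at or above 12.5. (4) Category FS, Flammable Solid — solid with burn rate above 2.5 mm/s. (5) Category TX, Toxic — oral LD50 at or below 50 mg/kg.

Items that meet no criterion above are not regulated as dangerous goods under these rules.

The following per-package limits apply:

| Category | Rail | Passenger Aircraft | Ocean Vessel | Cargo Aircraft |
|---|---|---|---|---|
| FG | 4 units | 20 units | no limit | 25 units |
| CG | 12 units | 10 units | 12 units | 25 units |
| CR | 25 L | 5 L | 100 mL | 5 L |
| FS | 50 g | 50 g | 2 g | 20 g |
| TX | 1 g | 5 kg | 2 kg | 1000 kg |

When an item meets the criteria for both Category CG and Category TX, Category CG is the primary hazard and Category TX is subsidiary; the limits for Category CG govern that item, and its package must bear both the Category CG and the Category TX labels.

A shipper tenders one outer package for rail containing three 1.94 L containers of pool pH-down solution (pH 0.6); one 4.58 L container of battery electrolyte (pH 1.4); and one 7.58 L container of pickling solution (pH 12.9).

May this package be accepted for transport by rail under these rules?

Yes

Pool pH-down solution: pH 0.6 ≤ 2 → Category CR (Corrosive).
pH 1.4 meets the Category CR criterion (Corrosive), so the battery electrolyte is Category CR.
With pH 12.9 (≥ 12.5), the pickling solution falls in Category CR.
Total Category CR: (three 1.94 L containers = 5.82 L) + 4.58 L + 7.58 L = 17.98 L.
17.98 L is within the rail limit of 25 L for Category CR.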